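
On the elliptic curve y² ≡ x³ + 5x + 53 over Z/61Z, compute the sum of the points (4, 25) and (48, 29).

(8, 19)

(4, 25) + (48, 29). λ = (29 - 25)/(48 - 4) ≡ 4/44 mod 61. 44⁻¹ ≡ 43 (mod 61) since 44·43 = 1892 ≡ 1, so λ ≡ 50.
  x = λ² - 4 - 48 = 2500 - 52 ≡ 8; y = λ·(4 - 8) - 25 ≡ 19. → (8, 19)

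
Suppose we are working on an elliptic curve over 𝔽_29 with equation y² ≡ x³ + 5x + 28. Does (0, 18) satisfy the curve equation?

no

y² = 18² ≡ 5; x³ + 5x + 28 = 28 ≡ 28 (mod 29). 5 ≠ 28.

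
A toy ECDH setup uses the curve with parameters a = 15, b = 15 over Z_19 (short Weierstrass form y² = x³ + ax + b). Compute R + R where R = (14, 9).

tangent at (14, 9): λ = (3·14² + 15)/(2·9) ≡ 14/18. 18⁻¹ ≡ 18 (mod 19) since 18·18 = 324 ≡ 1, so λ ≡ 14·18 ≡ 5.
  x = λ² - 14 - 14 = 25 - 28 ≡ 16; y = λ·(14 - 16) - 9 ≡ 0. → (16, 0)

(16, 0)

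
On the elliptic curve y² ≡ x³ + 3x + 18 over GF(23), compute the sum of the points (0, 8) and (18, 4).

(0, 8) + (18, 4). λ = (4 - 8)/(18 - 0) ≡ 19/18 mod 23. 18⁻¹ ≡ 9 (mod 23), so λ ≡ 10.
  x = λ² - 0 - 18 = 100 - 18 ≡ 13; y = λ·(0 - 13) - 8 ≡ 0. → (13, 0)

(13, 0)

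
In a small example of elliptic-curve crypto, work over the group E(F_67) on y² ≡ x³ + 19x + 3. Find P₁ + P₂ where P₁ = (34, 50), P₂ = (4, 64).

(45, 40)

(34, 50) + (4, 64). λ = (64 - 50)/(4 - 34) ≡ 14/37 mod 67. 37⁻¹ ≡ 29 (mod 67) since 37·29 = 1073 ≡ 1, so λ ≡ 4.
  x = λ² - 34 - 4 = 16 - 38 ≡ 45; y = λ·(34 - 45) - 50 ≡ 40. → (45, 40)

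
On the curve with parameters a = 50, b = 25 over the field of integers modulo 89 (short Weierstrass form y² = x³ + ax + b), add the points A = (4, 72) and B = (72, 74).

(12, 22)

(4, 72) + (72, 74). λ = (74 - 72)/(72 - 4) ≡ 2/68 mod 89. 68⁻¹ ≡ 72 (mod 89) since 68·72 = 4896 ≡ 1, so λ ≡ 55.
  x = λ² - 4 - 72 = 3025 - 76 ≡ 12; y = λ·(4 - 12) - 72 ≡ 22. → (12, 22)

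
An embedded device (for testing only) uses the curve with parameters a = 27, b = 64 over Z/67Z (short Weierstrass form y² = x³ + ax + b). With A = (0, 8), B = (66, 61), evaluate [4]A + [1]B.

First 4A:
Double-and-add on 4 = (100)₂. Start with A = (0, 8) for the leading 1-bit.
double: tangent at (0, 8): λ = (3·0² + 27)/(2·8) ≡ 27/16. 16⁻¹ ≡ 21 (mod 67), so λ ≡ 27·21 ≡ 31.
  x = λ² - 0 - 0 = 961 - 0 ≡ 23; y = λ·(0 - 23) - 8 ≡ 16. → (23, 16)
double: tangent at (23, 16): λ = (3·23² + 27)/(2·16) ≡ 6/32. 32⁻¹ ≡ 44 (mod 67), so λ ≡ 6·44 ≡ 63.
  x = λ² - 23 - 23 = 3969 - 46 ≡ 37; y = λ·(23 - 37) - 16 ≡ 40. → (37, 40)
4A = (37, 40).
Finally 4A + B:
(37, 40) + (66, 61). λ = (61 - 40)/(66 - 37) ≡ 21/29 mod 67. 29⁻¹ ≡ 37 (mod 67), so λ ≡ 40.
  x = λ² - 37 - 66 = 1600 - 103 ≡ 23; y = λ·(37 - 23) - 40 ≡ 51. → (23, 51)

(23, 51)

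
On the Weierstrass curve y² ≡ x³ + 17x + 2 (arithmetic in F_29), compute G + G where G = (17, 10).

(1, 7)

tangent at (17, 10): λ = (3·17² + 17)/(2·10) ≡ 14/20. 20⁻¹ ≡ 16 (mod 29) since 20·16 = 320 ≡ 1, so λ ≡ 14·16 ≡ 21.
  x = λ² - 17 - 17 = 441 - 34 ≡ 1; y = λ·(17 - 1) - 10 ≡ 7. → (1, 7)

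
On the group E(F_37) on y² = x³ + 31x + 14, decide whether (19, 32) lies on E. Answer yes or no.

yes

y² = 32² ≡ 25; x³ + 31x + 14 = 7462 ≡ 25 (mod 37). 25 = 25.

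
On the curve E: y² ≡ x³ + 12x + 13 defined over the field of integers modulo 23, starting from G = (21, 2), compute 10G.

Double-and-add on 10 = (1010)₂. Start with G = (21, 2) for the leading 1-bit.
double: tangent at (21, 2): λ = (3·21² + 12)/(2·2) ≡ 1/4. 4⁻¹ ≡ 6 (mod 23), so λ ≡ 1·6 ≡ 6.
  x = λ² - 21 - 21 = 36 - 42 ≡ 17; y = λ·(21 - 17) - 2 ≡ 22. → (17, 22)
double: tangent at (17, 22): λ = (3·17² + 12)/(2·22) ≡ 5/21. 21⁻¹ ≡ 11 (mod 23) since 21·11 = 231 ≡ 1, so λ ≡ 5·11 ≡ 9.
  x = λ² - 17 - 17 = 81 - 34 ≡ 1; y = λ·(17 - 1) - 22 ≡ 7. → (1, 7)
add G: (1, 7) + (21, 2). λ = (2 - 7)/(21 - 1) ≡ 18/20 mod 23. 20⁻¹ ≡ 15 (mod 23) since 20·15 = 300 ≡ 1, so λ ≡ 17.
  x = λ² - 1 - 21 = 289 - 22 ≡ 14; y = λ·(1 - 14) - 7 ≡ 2. → (14, 2)
double: tangent at (14, 2): λ = (3·14² + 12)/(2·2) ≡ 2/4. 4⁻¹ ≡ 6 (mod 23) since 4·6 = 24 ≡ 1, so λ ≡ 2·6 ≡ 12.
  x = λ² - 14 - 14 = 144 - 28 ≡ 1; y = λ·(14 - 1) - 2 ≡ 16. → (1, 16)

(1, 16)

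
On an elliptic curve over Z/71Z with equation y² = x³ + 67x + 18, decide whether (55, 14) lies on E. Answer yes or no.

y² = 14² ≡ 54; x³ + 67x + 18 = 170078 ≡ 33 (mod 71). 54 ≠ 33.

no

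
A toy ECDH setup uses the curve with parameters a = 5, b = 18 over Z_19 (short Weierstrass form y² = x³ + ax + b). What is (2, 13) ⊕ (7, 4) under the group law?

(14, 1)

(2, 13) + (7, 4). λ = (4 - 13)/(7 - 2) ≡ 10/5 mod 19. 5⁻¹ ≡ 4 (mod 19) since 5·4 = 20 ≡ 1, so λ ≡ 2.
  x = λ² - 2 - 7 = 4 - 9 ≡ 14; y = λ·(2 - 14) - 13 ≡ 1. → (14, 1)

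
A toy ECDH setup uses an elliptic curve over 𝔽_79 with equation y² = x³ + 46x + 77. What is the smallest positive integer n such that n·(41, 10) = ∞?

2P: tangent at (41, 10): λ = (3·41² + 46)/(2·10) ≡ 33/20. 20⁻¹ ≡ 4 (mod 79), so λ ≡ 33·4 ≡ 53.
  x = λ² - 41 - 41 = 2809 - 82 ≡ 41; y = λ·(41 - 41) - 10 ≡ 69. → (41, 69)
3P: (41, 69) + (41, 10): same x and y₁ ≡ -y₂, so the sum is ∞.
3P = ∞, so the order is 3.

3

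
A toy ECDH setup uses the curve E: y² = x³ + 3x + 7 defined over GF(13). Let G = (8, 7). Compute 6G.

Double-and-add on 6 = (110)₂. Start with G = (8, 7) for the leading 1-bit.
double: tangent at (8, 7): λ = (3·8² + 3)/(2·7) ≡ 0/1. 1⁻¹ ≡ 1 (mod 13), so λ ≡ 0·1 ≡ 0.
  x = λ² - 8 - 8 = 0 - 16 ≡ 10; y = λ·(8 - 10) - 7 ≡ 6. → (10, 6)
add G: (10, 6) + (8, 7). λ = (7 - 6)/(8 - 10) ≡ 1/11 mod 13. 11⁻¹ ≡ 6 (mod 13) since 11·6 = 66 ≡ 1, so λ ≡ 6.
  x = λ² - 10 - 8 = 36 - 18 ≡ 5; y = λ·(10 - 5) - 6 ≡ 11. → (5, 11)
double: tangent at (5, 11): λ = (3·5² + 3)/(2·11) ≡ 0/9. 9⁻¹ ≡ 3 (mod 13), so λ ≡ 0·3 ≡ 0.
  x = λ² - 5 - 5 = 0 - 10 ≡ 3; y = λ·(5 - 3) - 11 ≡ 2. → (3, 2)

(3, 2)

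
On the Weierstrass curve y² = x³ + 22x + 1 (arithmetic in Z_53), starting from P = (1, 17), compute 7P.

(19, 32)

Double-and-add on 7 = (111)₂. Start with P = (1, 17) for the leading 1-bit.
double: tangent at (1, 17): λ = (3·1² + 22)/(2·17) ≡ 25/34. 34⁻¹ ≡ 39 (mod 53), so λ ≡ 25·39 ≡ 21.
  x = λ² - 1 - 1 = 441 - 2 ≡ 15; y = λ·(1 - 15) - 17 ≡ 7. → (15, 7)
add P: (15, 7) + (1, 17). λ = (17 - 7)/(1 - 15) ≡ 10/39 mod 53. 39⁻¹ ≡ 34 (mod 53), so λ ≡ 22.
  x = λ² - 15 - 1 = 484 - 16 ≡ 44; y = λ·(15 - 44) - 7 ≡ 44. → (44, 44)
double: tangent at (44, 44): λ = (3·44² + 22)/(2·44) ≡ 0/35. 35⁻¹ ≡ 50 (mod 53), so λ ≡ 0·50 ≡ 0.
  x = λ² - 44 - 44 = 0 - 88 ≡ 18; y = λ·(44 - 18) - 44 ≡ 9. → (18, 9)
add P: (18, 9) + (1, 17). λ = (17 - 9)/(1 - 18) ≡ 8/36 mod 53. 36⁻¹ ≡ 28 (mod 53), so λ ≡ 12.
  x = λ² - 18 - 1 = 144 - 19 ≡ 19; y = λ·(18 - 19) - 9 ≡ 32. → (19, 32)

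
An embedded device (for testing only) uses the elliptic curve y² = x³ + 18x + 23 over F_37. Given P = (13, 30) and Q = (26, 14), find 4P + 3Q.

(32, 17)

First 4P:
Double-and-add on 4 = (100)₂. Start with P = (13, 30) for the leading 1-bit.
double: tangent at (13, 30): λ = (3·13² + 18)/(2·30) ≡ 7/23. 23⁻¹ ≡ 29 (mod 37) since 23·29 = 667 ≡ 1, so λ ≡ 7·29 ≡ 18.
  x = λ² - 13 - 13 = 324 - 26 ≡ 2; y = λ·(13 - 2) - 30 ≡ 20. → (2, 20)
double: tangent at (2, 20): λ = (3·2² + 18)/(2·20) ≡ 30/3. 3⁻¹ ≡ 25 (mod 37) since 3·25 = 75 ≡ 1, so λ ≡ 30·25 ≡ 10.
  x = λ² - 2 - 2 = 100 - 4 ≡ 22; y = λ·(2 - 22) - 20 ≡ 2. → (22, 2)
4P = (22, 2).
Next 3Q:
Repeated addition: build up to 3Q.
2Q: tangent at (26, 14): λ = (3·26² + 18)/(2·14) ≡ 11/28. 28⁻¹ ≡ 4 (mod 37), so λ ≡ 11·4 ≡ 7.
  x = λ² - 26 - 26 = 49 - 52 ≡ 34; y = λ·(26 - 34) - 14 ≡ 4. → (34, 4)
3Q: (34, 4) + (26, 14). λ = (14 - 4)/(26 - 34) ≡ 10/29 mod 37. 29⁻¹ ≡ 23 (mod 37), so λ ≡ 8.
  x = λ² - 34 - 26 = 64 - 60 ≡ 4; y = λ·(34 - 4) - 4 ≡ 14. → (4, 14)
3Q = (4, 14).
Finally 4P + 3Q:
(22, 2) + (4, 14). λ = (14 - 2)/(4 - 22) ≡ 12/19 mod 37. 19⁻¹ ≡ 2 (mod 37) since 19·2 = 38 ≡ 1, so λ ≡ 24.
  x = λ² - 22 - 4 = 576 - 26 ≡ 32; y = λ·(22 - 32) - 2 ≡ 17. → (32, 17)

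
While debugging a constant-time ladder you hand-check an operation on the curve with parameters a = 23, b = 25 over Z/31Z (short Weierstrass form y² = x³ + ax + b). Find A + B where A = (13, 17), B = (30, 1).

(26, 8)

(13, 17) + (30, 1). λ = (1 - 17)/(30 - 13) ≡ 15/17 mod 31. 17⁻¹ ≡ 11 (mod 31) since 17·11 = 187 ≡ 1, so λ ≡ 10.
  x = λ² - 13 - 30 = 100 - 43 ≡ 26; y = λ·(13 - 26) - 17 ≡ 8. → (26, 8)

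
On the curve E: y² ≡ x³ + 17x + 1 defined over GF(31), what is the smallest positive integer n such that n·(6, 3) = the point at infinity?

12

2P: tangent at (6, 3): λ = (3·6² + 17)/(2·3) ≡ 1/6. 6⁻¹ ≡ 26 (mod 31) since 6·26 = 156 ≡ 1, so λ ≡ 1·26 ≡ 26.
  x = λ² - 6 - 6 = 676 - 12 ≡ 13; y = λ·(6 - 13) - 3 ≡ 1. → (13, 1)
3P: (13, 1) + (6, 3). λ = (3 - 1)/(6 - 13) ≡ 2/24 mod 31. 24⁻¹ ≡ 22 (mod 31), so λ ≡ 13.
  x = λ² - 13 - 6 = 169 - 19 ≡ 26; y = λ·(13 - 26) - 1 ≡ 16. → (26, 16)
4P: (26, 16) + (6, 3). λ = (3 - 16)/(6 - 26) ≡ 18/11 mod 31. 11⁻¹ ≡ 17 (mod 31), so λ ≡ 27.
  x = λ² - 26 - 6 = 729 - 32 ≡ 15; y = λ·(26 - 15) - 16 ≡ 2. → (15, 2)
5P: (15, 2) + (6, 3). λ = (3 - 2)/(6 - 15) ≡ 1/22 mod 31. 22⁻¹ ≡ 24 (mod 31) since 22·24 = 528 ≡ 1, so λ ≡ 24.
  x = λ² - 15 - 6 = 576 - 21 ≡ 28; y = λ·(15 - 28) - 2 ≡ 27. → (28, 27)
6P: (28, 27) + (6, 3). λ = (3 - 27)/(6 - 28) ≡ 7/9 mod 31. 9⁻¹ ≡ 7 (mod 31), so λ ≡ 18.
  x = λ² - 28 - 6 = 324 - 34 ≡ 11; y = λ·(28 - 11) - 27 ≡ 0. → (11, 0)
7P: (11, 0) + (6, 3). λ = (3 - 0)/(6 - 11) ≡ 3/26 mod 31. 26⁻¹ ≡ 6 (mod 31) since 26·6 = 156 ≡ 1, so λ ≡ 18.
  x = λ² - 11 - 6 = 324 - 17 ≡ 28; y = λ·(11 - 28) - 0 ≡ 4. → (28, 4)
8P: (28, 4) + (6, 3). λ = (3 - 4)/(6 - 28) ≡ 30/9 mod 31. 9⁻¹ ≡ 7 (mod 31), so λ ≡ 24.
  x = λ² - 28 - 6 = 576 - 34 ≡ 15; y = λ·(28 - 15) - 4 ≡ 29. → (15, 29)
9P: (15, 29) + (6, 3). λ = (3 - 29)/(6 - 15) ≡ 5/22 mod 31. 22⁻¹ ≡ 24 (mod 31), so λ ≡ 27.
  x = λ² - 15 - 6 = 729 - 21 ≡ 26; y = λ·(15 - 26) - 29 ≡ 15. → (26, 15)
10P: (26, 15) + (6, 3). λ = (3 - 15)/(6 - 26) ≡ 19/11 mod 31. 11⁻¹ ≡ 17 (mod 31) since 11·17 = 187 ≡ 1, so λ ≡ 13.
  x = λ² - 26 - 6 = 169 - 32 ≡ 13; y = λ·(26 - 13) - 15 ≡ 30. → (13, 30)
11P: (13, 30) + (6, 3). λ = (3 - 30)/(6 - 13) ≡ 4/24 mod 31. 24⁻¹ ≡ 22 (mod 31) since 24·22 = 528 ≡ 1, so λ ≡ 26.
  x = λ² - 13 - 6 = 676 - 19 ≡ 6; y = λ·(13 - 6) - 30 ≡ 28. → (6, 28)
12P: (6, 28) + (6, 3): same x and y₁ ≡ -y₂, so the sum is the point at infinity.
12P = the point at infinity, so the order is 12.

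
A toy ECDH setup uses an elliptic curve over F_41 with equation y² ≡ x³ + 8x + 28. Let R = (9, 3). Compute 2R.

tangent at (9, 3): λ = (3·9² + 8)/(2·3) ≡ 5/6. 6⁻¹ ≡ 7 (mod 41), so λ ≡ 5·7 ≡ 35.
  x = λ² - 9 - 9 = 1225 - 18 ≡ 18; y = λ·(9 - 18) - 3 ≡ 10. → (18, 10)

(18, 10)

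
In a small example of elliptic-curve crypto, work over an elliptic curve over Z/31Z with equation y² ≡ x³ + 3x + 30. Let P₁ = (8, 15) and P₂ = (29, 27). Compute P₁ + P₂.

(8, 15) + (29, 27). λ = (27 - 15)/(29 - 8) ≡ 12/21 mod 31. 21⁻¹ ≡ 3 (mod 31), so λ ≡ 5.
  x = λ² - 8 - 29 = 25 - 37 ≡ 19; y = λ·(8 - 19) - 15 ≡ 23. → (19, 23)

(19, 23)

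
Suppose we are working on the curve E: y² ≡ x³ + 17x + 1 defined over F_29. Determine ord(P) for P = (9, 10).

4

2P: tangent at (9, 10): λ = (3·9² + 17)/(2·10) ≡ 28/20. 20⁻¹ ≡ 16 (mod 29), so λ ≡ 28·16 ≡ 13.
  x = λ² - 9 - 9 = 169 - 18 ≡ 6; y = λ·(9 - 6) - 10 ≡ 0. → (6, 0)
3P: (6, 0) + (9, 10). λ = (10 - 0)/(9 - 6) ≡ 10/3 mod 29. 3⁻¹ ≡ 10 (mod 29), so λ ≡ 13.
  x = λ² - 6 - 9 = 169 - 15 ≡ 9; y = λ·(6 - 9) - 0 ≡ 19. → (9, 19)
4P: (9, 19) + (9, 10): same x and y₁ ≡ -y₂, so the sum is the point at infinity.
4P = the point at infinity, so the order is 4.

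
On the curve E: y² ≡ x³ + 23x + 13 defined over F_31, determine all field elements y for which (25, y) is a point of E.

x³ + 23x + 13 = 16213 ≡ 0 (mod 31).
Only y = 0 satisfies y² ≡ 0.

0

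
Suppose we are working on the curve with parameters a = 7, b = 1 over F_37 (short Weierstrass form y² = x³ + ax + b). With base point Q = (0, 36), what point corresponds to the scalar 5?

(21, 23)

Double-and-add on 5 = (101)₂. Start with Q = (0, 36) for the leading 1-bit.
double: tangent at (0, 36): λ = (3·0² + 7)/(2·36) ≡ 7/35. 35⁻¹ ≡ 18 (mod 37) since 35·18 = 630 ≡ 1, so λ ≡ 7·18 ≡ 15.
  x = λ² - 0 - 0 = 225 - 0 ≡ 3; y = λ·(0 - 3) - 36 ≡ 30. → (3, 30)
double: tangent at (3, 30): λ = (3·3² + 7)/(2·30) ≡ 34/23. 23⁻¹ ≡ 29 (mod 37) since 23·29 = 667 ≡ 1, so λ ≡ 34·29 ≡ 24.
  x = λ² - 3 - 3 = 576 - 6 ≡ 15; y = λ·(3 - 15) - 30 ≡ 15. → (15, 15)
add Q: (15, 15) + (0, 36). λ = (36 - 15)/(0 - 15) ≡ 21/22 mod 37. 22⁻¹ ≡ 32 (mod 37), so λ ≡ 6.
  x = λ² - 15 - 0 = 36 - 15 ≡ 21; y = λ·(15 - 21) - 15 ≡ 23. → (21, 23)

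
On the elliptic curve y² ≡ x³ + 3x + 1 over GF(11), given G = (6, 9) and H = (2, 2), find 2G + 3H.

First 2G:
Repeated addition: build up to 2G.
2G: tangent at (6, 9): λ = (3·6² + 3)/(2·9) ≡ 1/7. 7⁻¹ ≡ 8 (mod 11) since 7·8 = 56 ≡ 1, so λ ≡ 1·8 ≡ 8.
  x = λ² - 6 - 6 = 64 - 12 ≡ 8; y = λ·(6 - 8) - 9 ≡ 8. → (8, 8)
2G = (8, 8).
Next 3H:
Repeated addition: build up to 3H.
2H: tangent at (2, 2): λ = (3·2² + 3)/(2·2) ≡ 4/4. 4⁻¹ ≡ 3 (mod 11) since 4·3 = 12 ≡ 1, so λ ≡ 4·3 ≡ 1.
  x = λ² - 2 - 2 = 1 - 4 ≡ 8; y = λ·(2 - 8) - 2 ≡ 3. → (8, 3)
3H: (8, 3) + (2, 2). λ = (2 - 3)/(2 - 8) ≡ 10/5 mod 11. 5⁻¹ ≡ 9 (mod 11) since 5·9 = 45 ≡ 1, so λ ≡ 2.
  x = λ² - 8 - 2 = 4 - 10 ≡ 5; y = λ·(8 - 5) - 3 ≡ 3. → (5, 3)
3H = (5, 3).
Finally 2G + 3H:
(8, 8) + (5, 3). λ = (3 - 8)/(5 - 8) ≡ 6/8 mod 11. 8⁻¹ ≡ 7 (mod 11), so λ ≡ 9.
  x = λ² - 8 - 5 = 81 - 13 ≡ 2; y = λ·(8 - 2) - 8 ≡ 2. → (2, 2)

(2, 2)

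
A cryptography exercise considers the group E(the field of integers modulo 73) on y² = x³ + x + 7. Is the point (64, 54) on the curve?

no

y² = 54² ≡ 69; x³ + 1x + 7 = 262215 ≡ 72 (mod 73). 69 ≠ 72.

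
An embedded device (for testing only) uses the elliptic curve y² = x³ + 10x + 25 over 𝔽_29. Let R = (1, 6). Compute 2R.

(3, 16)

tangent at (1, 6): λ = (3·1² + 10)/(2·6) ≡ 13/12. 12⁻¹ ≡ 17 (mod 29) since 12·17 = 204 ≡ 1, so λ ≡ 13·17 ≡ 18.
  x = λ² - 1 - 1 = 324 - 2 ≡ 3; y = λ·(1 - 3) - 6 ≡ 16. → (3, 16)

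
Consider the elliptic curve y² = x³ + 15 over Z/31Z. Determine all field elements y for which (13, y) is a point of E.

none

x³ + 0x + 15 = 2212 ≡ 11 (mod 31).
11 is a non-residue mod 31; no y exists.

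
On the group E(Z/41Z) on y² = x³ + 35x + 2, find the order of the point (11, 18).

7

2P: tangent at (11, 18): λ = (3·11² + 35)/(2·18) ≡ 29/36. 36⁻¹ ≡ 8 (mod 41), so λ ≡ 29·8 ≡ 27.
  x = λ² - 11 - 11 = 729 - 22 ≡ 10; y = λ·(11 - 10) - 18 ≡ 9. → (10, 9)
3P: (10, 9) + (11, 18). λ = (18 - 9)/(11 - 10) ≡ 9/1 mod 41. 1⁻¹ ≡ 1 (mod 41), so λ ≡ 9.
  x = λ² - 10 - 11 = 81 - 21 ≡ 19; y = λ·(10 - 19) - 9 ≡ 33. → (19, 33)
4P: (19, 33) + (11, 18). λ = (18 - 33)/(11 - 19) ≡ 26/33 mod 41. 33⁻¹ ≡ 5 (mod 41), so λ ≡ 7.
  x = λ² - 19 - 11 = 49 - 30 ≡ 19; y = λ·(19 - 19) - 33 ≡ 8. → (19, 8)
5P: (19, 8) + (11, 18). λ = (18 - 8)/(11 - 19) ≡ 10/33 mod 41. 33⁻¹ ≡ 5 (mod 41), so λ ≡ 9.
  x = λ² - 19 - 11 = 81 - 30 ≡ 10; y = λ·(19 - 10) - 8 ≡ 32. → (10, 32)
6P: (10, 32) + (11, 18). λ = (18 - 32)/(11 - 10) ≡ 27/1 mod 41. 1⁻¹ ≡ 1 (mod 41), so λ ≡ 27.
  x = λ² - 10 - 11 = 729 - 21 ≡ 11; y = λ·(10 - 11) - 32 ≡ 23. → (11, 23)
7P: (11, 23) + (11, 18): same x and y₁ ≡ -y₂, so the sum is ∞.
7P = ∞, so the order is 7.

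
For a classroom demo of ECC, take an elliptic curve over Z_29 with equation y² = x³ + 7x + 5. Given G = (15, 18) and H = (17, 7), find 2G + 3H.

First 2G:
Repeated addition: build up to 2G.
2G: tangent at (15, 18): λ = (3·15² + 7)/(2·18) ≡ 15/7. 7⁻¹ ≡ 25 (mod 29), so λ ≡ 15·25 ≡ 27.
  x = λ² - 15 - 15 = 729 - 30 ≡ 3; y = λ·(15 - 3) - 18 ≡ 16. → (3, 16)
2G = (3, 16).
Next 3H:
Repeated addition: build up to 3H.
2H: tangent at (17, 7): λ = (3·17² + 7)/(2·7) ≡ 4/14. 14⁻¹ ≡ 27 (mod 29), so λ ≡ 4·27 ≡ 21.
  x = λ² - 17 - 17 = 441 - 34 ≡ 1; y = λ·(17 - 1) - 7 ≡ 10. → (1, 10)
3H: (1, 10) + (17, 7). λ = (7 - 10)/(17 - 1) ≡ 26/16 mod 29. 16⁻¹ ≡ 20 (mod 29), so λ ≡ 27.
  x = λ² - 1 - 17 = 729 - 18 ≡ 15; y = λ·(1 - 15) - 10 ≡ 18. → (15, 18)
3H = (15, 18).
Finally 2G + 3H:
(3, 16) + (15, 18). λ = (18 - 16)/(15 - 3) ≡ 2/12 mod 29. 12⁻¹ ≡ 17 (mod 29), so λ ≡ 5.
  x = λ² - 3 - 15 = 25 - 18 ≡ 7; y = λ·(3 - 7) - 16 ≡ 22. → (7, 22)

(7, 22)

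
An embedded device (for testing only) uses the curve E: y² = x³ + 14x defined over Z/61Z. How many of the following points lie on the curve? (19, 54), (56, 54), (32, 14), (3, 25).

2

(19, 54): 54² ≡ 49, rhs ≡ 49 → on.
(56, 54): 54² ≡ 49, rhs ≡ 49 → on.
(32, 14): 14² ≡ 13, rhs ≡ 32 → off.
(3, 25): 25² ≡ 15, rhs ≡ 8 → off.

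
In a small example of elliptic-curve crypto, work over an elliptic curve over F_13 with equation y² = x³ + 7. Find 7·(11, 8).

Write G = (11, 8).
Repeated addition: build up to 7G.
2G: tangent at (11, 8): λ = (3·11² + 0)/(2·8) ≡ 12/3. 3⁻¹ ≡ 9 (mod 13) since 3·9 = 27 ≡ 1, so λ ≡ 12·9 ≡ 4.
  x = λ² - 11 - 11 = 16 - 22 ≡ 7; y = λ·(11 - 7) - 8 ≡ 8. → (7, 8)
3G: (7, 8) + (11, 8). λ = (8 - 8)/(11 - 7) ≡ 0/4 mod 13. 4⁻¹ ≡ 10 (mod 13), so λ ≡ 0.
  x = λ² - 7 - 11 = 0 - 18 ≡ 8; y = λ·(7 - 8) - 8 ≡ 5. → (8, 5)
4G: (8, 5) + (11, 8). λ = (8 - 5)/(11 - 8) ≡ 3/3 mod 13. 3⁻¹ ≡ 9 (mod 13), so λ ≡ 1.
  x = λ² - 8 - 11 = 1 - 19 ≡ 8; y = λ·(8 - 8) - 5 ≡ 8. → (8, 8)
5G: (8, 8) + (11, 8). λ = (8 - 8)/(11 - 8) ≡ 0/3 mod 13. 3⁻¹ ≡ 9 (mod 13), so λ ≡ 0.
  x = λ² - 8 - 11 = 0 - 19 ≡ 7; y = λ·(8 - 7) - 8 ≡ 5. → (7, 5)
6G: (7, 5) + (11, 8). λ = (8 - 5)/(11 - 7) ≡ 3/4 mod 13. 4⁻¹ ≡ 10 (mod 13), so λ ≡ 4.
  x = λ² - 7 - 11 = 16 - 18 ≡ 11; y = λ·(7 - 11) - 5 ≡ 5. → (11, 5)
7G: (11, 5) + (11, 8): same x and y₁ ≡ -y₂, so the sum is ∞.

O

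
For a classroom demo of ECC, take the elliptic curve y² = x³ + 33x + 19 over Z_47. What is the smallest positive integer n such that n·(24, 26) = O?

3

2P: tangent at (24, 26): λ = (3·24² + 33)/(2·26) ≡ 22/5. 5⁻¹ ≡ 19 (mod 47), so λ ≡ 22·19 ≡ 42.
  x = λ² - 24 - 24 = 1764 - 48 ≡ 24; y = λ·(24 - 24) - 26 ≡ 21. → (24, 21)
3P: (24, 21) + (24, 26): same x and y₁ ≡ -y₂, so the sum is O.
3P = O, so the order is 3.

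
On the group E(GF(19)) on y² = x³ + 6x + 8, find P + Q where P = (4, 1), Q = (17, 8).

(4, 1) + (17, 8). λ = (8 - 1)/(17 - 4) ≡ 7/13 mod 19. 13⁻¹ ≡ 3 (mod 19), so λ ≡ 2.
  x = λ² - 4 - 17 = 4 - 21 ≡ 2; y = λ·(4 - 2) - 1 ≡ 3. → (2, 3)

(2, 3)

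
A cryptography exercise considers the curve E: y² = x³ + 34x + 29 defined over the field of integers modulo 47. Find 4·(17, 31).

(10, 10)

Write G = (17, 31).
Repeated addition: build up to 4G.
2G: tangent at (17, 31): λ = (3·17² + 34)/(2·31) ≡ 8/15. 15⁻¹ ≡ 22 (mod 47) since 15·22 = 330 ≡ 1, so λ ≡ 8·22 ≡ 35.
  x = λ² - 17 - 17 = 1225 - 34 ≡ 16; y = λ·(17 - 16) - 31 ≡ 4. → (16, 4)
3G: (16, 4) + (17, 31). λ = (31 - 4)/(17 - 16) ≡ 27/1 mod 47. 1⁻¹ ≡ 1 (mod 47) since 1·1 = 1 ≡ 1, so λ ≡ 27.
  x = λ² - 16 - 17 = 729 - 33 ≡ 38; y = λ·(16 - 38) - 4 ≡ 13. → (38, 13)
4G: (38, 13) + (17, 31). λ = (31 - 13)/(17 - 38) ≡ 18/26 mod 47. 26⁻¹ ≡ 38 (mod 47), so λ ≡ 26.
  x = λ² - 38 - 17 = 676 - 55 ≡ 10; y = λ·(38 - 10) - 13 ≡ 10. → (10, 10)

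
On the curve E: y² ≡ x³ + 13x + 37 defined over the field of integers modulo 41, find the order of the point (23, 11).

2P: tangent at (23, 11): λ = (3·23² + 13)/(2·11) ≡ 1/22. 22⁻¹ ≡ 28 (mod 41), so λ ≡ 1·28 ≡ 28.
  x = λ² - 23 - 23 = 784 - 46 ≡ 0; y = λ·(23 - 0) - 11 ≡ 18. → (0, 18)
3P: (0, 18) + (23, 11). λ = (11 - 18)/(23 - 0) ≡ 34/23 mod 41. 23⁻¹ ≡ 25 (mod 41), so λ ≡ 30.
  x = λ² - 0 - 23 = 900 - 23 ≡ 16; y = λ·(0 - 16) - 18 ≡ 35. → (16, 35)
4P: (16, 35) + (23, 11). λ = (11 - 35)/(23 - 16) ≡ 17/7 mod 41. 7⁻¹ ≡ 6 (mod 41), so λ ≡ 20.
  x = λ² - 16 - 23 = 400 - 39 ≡ 33; y = λ·(16 - 33) - 35 ≡ 35. → (33, 35)
5P: (33, 35) + (23, 11). λ = (11 - 35)/(23 - 33) ≡ 17/31 mod 41. 31⁻¹ ≡ 4 (mod 41) since 31·4 = 124 ≡ 1, so λ ≡ 27.
  x = λ² - 33 - 23 = 729 - 56 ≡ 17; y = λ·(33 - 17) - 35 ≡ 28. → (17, 28)
6P: (17, 28) + (23, 11). λ = (11 - 28)/(23 - 17) ≡ 24/6 mod 41. 6⁻¹ ≡ 7 (mod 41) since 6·7 = 42 ≡ 1, so λ ≡ 4.
  x = λ² - 17 - 23 = 16 - 40 ≡ 17; y = λ·(17 - 17) - 28 ≡ 13. → (17, 13)
7P: (17, 13) + (23, 11). λ = (11 - 13)/(23 - 17) ≡ 39/6 mod 41. 6⁻¹ ≡ 7 (mod 41) since 6·7 = 42 ≡ 1, so λ ≡ 27.
  x = λ² - 17 - 23 = 729 - 40 ≡ 33; y = λ·(17 - 33) - 13 ≡ 6. → (33, 6)
8P: (33, 6) + (23, 11). λ = (11 - 6)/(23 - 33) ≡ 5/31 mod 41. 31⁻¹ ≡ 4 (mod 41) since 31·4 = 124 ≡ 1, so λ ≡ 20.
  x = λ² - 33 - 23 = 400 - 56 ≡ 16; y = λ·(33 - 16) - 6 ≡ 6. → (16, 6)
9P: (16, 6) + (23, 11). λ = (11 - 6)/(23 - 16) ≡ 5/7 mod 41. 7⁻¹ ≡ 6 (mod 41), so λ ≡ 30.
  x = λ² - 16 - 23 = 900 - 39 ≡ 0; y = λ·(16 - 0) - 6 ≡ 23. → (0, 23)
10P: (0, 23) + (23, 11). λ = (11 - 23)/(23 - 0) ≡ 29/23 mod 41. 23⁻¹ ≡ 25 (mod 41), so λ ≡ 28.
  x = λ² - 0 - 23 = 784 - 23 ≡ 23; y = λ·(0 - 23) - 23 ≡ 30. → (23, 30)
11P: (23, 30) + (23, 11): same x and y₁ ≡ -y₂, so the sum is 𝒪.
11P = 𝒪, so the order is 11.

11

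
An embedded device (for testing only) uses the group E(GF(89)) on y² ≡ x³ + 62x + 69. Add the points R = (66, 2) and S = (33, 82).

(66, 2) + (33, 82). λ = (82 - 2)/(33 - 66) ≡ 80/56 mod 89. 56⁻¹ ≡ 62 (mod 89) since 56·62 = 3472 ≡ 1, so λ ≡ 65.
  x = λ² - 66 - 33 = 4225 - 99 ≡ 32; y = λ·(66 - 32) - 2 ≡ 72. → (32, 72)

(32, 72)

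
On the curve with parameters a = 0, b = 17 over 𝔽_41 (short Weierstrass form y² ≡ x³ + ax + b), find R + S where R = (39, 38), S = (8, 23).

(39, 38) + (8, 23). λ = (23 - 38)/(8 - 39) ≡ 26/10 mod 41. 10⁻¹ ≡ 37 (mod 41), so λ ≡ 19.
  x = λ² - 39 - 8 = 361 - 47 ≡ 27; y = λ·(39 - 27) - 38 ≡ 26. → (27, 26)

(27, 26)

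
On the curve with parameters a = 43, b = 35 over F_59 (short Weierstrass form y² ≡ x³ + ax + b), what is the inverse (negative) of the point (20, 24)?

(20, 35)

-(20, 24) = (20, -24 mod 59) = (20, 35).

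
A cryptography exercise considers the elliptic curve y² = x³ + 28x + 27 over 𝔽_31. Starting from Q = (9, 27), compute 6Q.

(7, 16)

Double-and-add on 6 = (110)₂. Start with Q = (9, 27) for the leading 1-bit.
double: tangent at (9, 27): λ = (3·9² + 28)/(2·27) ≡ 23/23. 23⁻¹ ≡ 27 (mod 31) since 23·27 = 621 ≡ 1, so λ ≡ 23·27 ≡ 1.
  x = λ² - 9 - 9 = 1 - 18 ≡ 14; y = λ·(9 - 14) - 27 ≡ 30. → (14, 30)
add Q: (14, 30) + (9, 27). λ = (27 - 30)/(9 - 14) ≡ 28/26 mod 31. 26⁻¹ ≡ 6 (mod 31) since 26·6 = 156 ≡ 1, so λ ≡ 13.
  x = λ² - 14 - 9 = 169 - 23 ≡ 22; y = λ·(14 - 22) - 30 ≡ 21. → (22, 21)
double: tangent at (22, 21): λ = (3·22² + 28)/(2·21) ≡ 23/11. 11⁻¹ ≡ 17 (mod 31), so λ ≡ 23·17 ≡ 19.
  x = λ² - 22 - 22 = 361 - 44 ≡ 7; y = λ·(22 - 7) - 21 ≡ 16. → (7, 16)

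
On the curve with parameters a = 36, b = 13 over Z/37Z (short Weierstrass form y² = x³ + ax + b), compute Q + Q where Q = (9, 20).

tangent at (9, 20): λ = (3·9² + 36)/(2·20) ≡ 20/3. 3⁻¹ ≡ 25 (mod 37), so λ ≡ 20·25 ≡ 19.
  x = λ² - 9 - 9 = 361 - 18 ≡ 10; y = λ·(9 - 10) - 20 ≡ 35. → (10, 35)

(10, 35)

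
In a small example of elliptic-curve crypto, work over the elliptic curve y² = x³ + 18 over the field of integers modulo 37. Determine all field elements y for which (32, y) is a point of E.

x³ + 0x + 18 = 32786 ≡ 4 (mod 37).
Square roots of 4 mod 37: 2 and 35 (since 2² = 4 ≡ 4).

2, 35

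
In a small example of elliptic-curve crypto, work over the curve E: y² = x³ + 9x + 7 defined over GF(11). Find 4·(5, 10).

(5, 10)

Write P = (5, 10).
Double-and-add on 4 = (100)₂. Start with P = (5, 10) for the leading 1-bit.
double: tangent at (5, 10): λ = (3·5² + 9)/(2·10) ≡ 7/9. 9⁻¹ ≡ 5 (mod 11), so λ ≡ 7·5 ≡ 2.
  x = λ² - 5 - 5 = 4 - 10 ≡ 5; y = λ·(5 - 5) - 10 ≡ 1. → (5, 1)
double: tangent at (5, 1): λ = (3·5² + 9)/(2·1) ≡ 7/2. 2⁻¹ ≡ 6 (mod 11), so λ ≡ 7·6 ≡ 9.
  x = λ² - 5 - 5 = 81 - 10 ≡ 5; y = λ·(5 - 5) - 1 ≡ 10. → (5, 10)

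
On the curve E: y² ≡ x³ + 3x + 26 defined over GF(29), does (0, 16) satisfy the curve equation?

no

y² = 16² ≡ 24; x³ + 3x + 26 = 26 ≡ 26 (mod 29). 24 ≠ 26.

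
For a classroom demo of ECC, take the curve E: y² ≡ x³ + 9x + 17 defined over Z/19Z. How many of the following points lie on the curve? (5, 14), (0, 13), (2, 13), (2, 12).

1

(5, 14): 14² ≡ 6, rhs ≡ 16 → off.
(0, 13): 13² ≡ 17, rhs ≡ 17 → on.
(2, 13): 13² ≡ 17, rhs ≡ 5 → off.
(2, 12): 12² ≡ 11, rhs ≡ 5 → off.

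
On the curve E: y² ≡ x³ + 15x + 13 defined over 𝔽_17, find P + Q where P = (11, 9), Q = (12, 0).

(7, 6)

(11, 9) + (12, 0). λ = (0 - 9)/(12 - 11) ≡ 8/1 mod 17. 1⁻¹ ≡ 1 (mod 17) since 1·1 = 1 ≡ 1, so λ ≡ 8.
  x = λ² - 11 - 12 = 64 - 23 ≡ 7; y = λ·(11 - 7) - 9 ≡ 6. → (7, 6)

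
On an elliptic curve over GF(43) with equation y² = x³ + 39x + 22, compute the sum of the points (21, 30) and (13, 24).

(23, 33)

(21, 30) + (13, 24). λ = (24 - 30)/(13 - 21) ≡ 37/35 mod 43. 35⁻¹ ≡ 16 (mod 43), so λ ≡ 33.
  x = λ² - 21 - 13 = 1089 - 34 ≡ 23; y = λ·(21 - 23) - 30 ≡ 33. → (23, 33)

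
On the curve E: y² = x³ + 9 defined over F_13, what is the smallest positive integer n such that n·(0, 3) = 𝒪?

3

2P: tangent at (0, 3): λ = (3·0² + 0)/(2·3) ≡ 0/6. 6⁻¹ ≡ 11 (mod 13), so λ ≡ 0·11 ≡ 0.
  x = λ² - 0 - 0 = 0 - 0 ≡ 0; y = λ·(0 - 0) - 3 ≡ 10. → (0, 10)
3P: (0, 10) + (0, 3): same x and y₁ ≡ -y₂, so the sum is 𝒪.
3P = 𝒪, so the order is 3.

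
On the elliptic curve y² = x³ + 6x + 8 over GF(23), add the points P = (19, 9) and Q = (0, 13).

(19, 9) + (0, 13). λ = (13 - 9)/(0 - 19) ≡ 4/4 mod 23. 4⁻¹ ≡ 6 (mod 23), so λ ≡ 1.
  x = λ² - 19 - 0 = 1 - 19 ≡ 5; y = λ·(19 - 5) - 9 ≡ 5. → (5, 5)

(5, 5)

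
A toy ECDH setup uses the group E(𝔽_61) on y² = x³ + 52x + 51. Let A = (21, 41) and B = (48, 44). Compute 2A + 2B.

First 2A:
Repeated addition: build up to 2A.
2A: tangent at (21, 41): λ = (3·21² + 52)/(2·41) ≡ 33/21. 21⁻¹ ≡ 32 (mod 61), so λ ≡ 33·32 ≡ 19.
  x = λ² - 21 - 21 = 361 - 42 ≡ 14; y = λ·(21 - 14) - 41 ≡ 31. → (14, 31)
2A = (14, 31).
Next 2B:
Repeated addition: build up to 2B.
2B: tangent at (48, 44): λ = (3·48² + 52)/(2·44) ≡ 10/27. 27⁻¹ ≡ 52 (mod 61), so λ ≡ 10·52 ≡ 32.
  x = λ² - 48 - 48 = 1024 - 96 ≡ 13; y = λ·(48 - 13) - 44 ≡ 39. → (13, 39)
2B = (13, 39).
Finally 2A + 2B:
(14, 31) + (13, 39). λ = (39 - 31)/(13 - 14) ≡ 8/60 mod 61. 60⁻¹ ≡ 60 (mod 61) since 60·60 = 3600 ≡ 1, so λ ≡ 53.
  x = λ² - 14 - 13 = 2809 - 27 ≡ 37; y = λ·(14 - 37) - 31 ≡ 31. → (37, 31)

(37, 31)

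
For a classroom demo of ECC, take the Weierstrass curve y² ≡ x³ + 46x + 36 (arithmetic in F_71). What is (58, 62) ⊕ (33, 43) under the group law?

(10, 54)

(58, 62) + (33, 43). λ = (43 - 62)/(33 - 58) ≡ 52/46 mod 71. 46⁻¹ ≡ 17 (mod 71), so λ ≡ 32.
  x = λ² - 58 - 33 = 1024 - 91 ≡ 10; y = λ·(58 - 10) - 62 ≡ 54. → (10, 54)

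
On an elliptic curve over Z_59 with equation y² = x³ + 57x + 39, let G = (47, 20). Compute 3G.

(17, 27)

Repeated addition: build up to 3G.
2G: tangent at (47, 20): λ = (3·47² + 57)/(2·20) ≡ 17/40. 40⁻¹ ≡ 31 (mod 59), so λ ≡ 17·31 ≡ 55.
  x = λ² - 47 - 47 = 3025 - 94 ≡ 40; y = λ·(47 - 40) - 20 ≡ 11. → (40, 11)
3G: (40, 11) + (47, 20). λ = (20 - 11)/(47 - 40) ≡ 9/7 mod 59. 7⁻¹ ≡ 17 (mod 59) since 7·17 = 119 ≡ 1, so λ ≡ 35.
  x = λ² - 40 - 47 = 1225 - 87 ≡ 17; y = λ·(40 - 17) - 11 ≡ 27. → (17, 27)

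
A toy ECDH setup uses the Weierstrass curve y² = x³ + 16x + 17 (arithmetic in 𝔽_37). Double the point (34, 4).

tangent at (34, 4): λ = (3·34² + 16)/(2·4) ≡ 6/8. 8⁻¹ ≡ 14 (mod 37), so λ ≡ 6·14 ≡ 10.
  x = λ² - 34 - 34 = 100 - 68 ≡ 32; y = λ·(34 - 32) - 4 ≡ 16. → (32, 16)

(32, 16)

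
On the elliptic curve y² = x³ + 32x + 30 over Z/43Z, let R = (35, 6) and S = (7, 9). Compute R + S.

(35, 6) + (7, 9). λ = (9 - 6)/(7 - 35) ≡ 3/15 mod 43. 15⁻¹ ≡ 23 (mod 43) since 15·23 = 345 ≡ 1, so λ ≡ 26.
  x = λ² - 35 - 7 = 676 - 42 ≡ 32; y = λ·(35 - 32) - 6 ≡ 29. → (32, 29)

(32, 29)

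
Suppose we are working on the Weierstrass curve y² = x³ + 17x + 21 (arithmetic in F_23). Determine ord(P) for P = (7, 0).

2P: (7, 0) + (7, 0): same x and y₁ ≡ -y₂, so the sum is O.
2P = O, so the order is 2.

2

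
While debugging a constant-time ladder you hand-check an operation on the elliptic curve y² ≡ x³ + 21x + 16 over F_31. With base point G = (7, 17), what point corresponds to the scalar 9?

(7, 14)

Repeated addition: build up to 9G.
2G: tangent at (7, 17): λ = (3·7² + 21)/(2·17) ≡ 13/3. 3⁻¹ ≡ 21 (mod 31), so λ ≡ 13·21 ≡ 25.
  x = λ² - 7 - 7 = 625 - 14 ≡ 22; y = λ·(7 - 22) - 17 ≡ 11. → (22, 11)
3G: (22, 11) + (7, 17). λ = (17 - 11)/(7 - 22) ≡ 6/16 mod 31. 16⁻¹ ≡ 2 (mod 31), so λ ≡ 12.
  x = λ² - 22 - 7 = 144 - 29 ≡ 22; y = λ·(22 - 22) - 11 ≡ 20. → (22, 20)
4G: (22, 20) + (7, 17). λ = (17 - 20)/(7 - 22) ≡ 28/16 mod 31. 16⁻¹ ≡ 2 (mod 31), so λ ≡ 25.
  x = λ² - 22 - 7 = 625 - 29 ≡ 7; y = λ·(22 - 7) - 20 ≡ 14. → (7, 14)
5G: (7, 14) + (7, 17): same x and y₁ ≡ -y₂, so the sum is O.
6G: O + (7, 17) = (7, 17) (identity).
7G: tangent at (7, 17): λ = (3·7² + 21)/(2·17) ≡ 13/3. 3⁻¹ ≡ 21 (mod 31) since 3·21 = 63 ≡ 1, so λ ≡ 13·21 ≡ 25.
  x = λ² - 7 - 7 = 625 - 14 ≡ 22; y = λ·(7 - 22) - 17 ≡ 11. → (22, 11)
8G: (22, 11) + (7, 17). λ = (17 - 11)/(7 - 22) ≡ 6/16 mod 31. 16⁻¹ ≡ 2 (mod 31) since 16·2 = 32 ≡ 1, so λ ≡ 12.
  x = λ² - 22 - 7 = 144 - 29 ≡ 22; y = λ·(22 - 22) - 11 ≡ 20. → (22, 20)
9G: (22, 20) + (7, 17). λ = (17 - 20)/(7 - 22) ≡ 28/16 mod 31. 16⁻¹ ≡ 2 (mod 31) since 16·2 = 32 ≡ 1, so λ ≡ 25.
  x = λ² - 22 - 7 = 625 - 29 ≡ 7; y = λ·(22 - 7) - 20 ≡ 14. → (7, 14)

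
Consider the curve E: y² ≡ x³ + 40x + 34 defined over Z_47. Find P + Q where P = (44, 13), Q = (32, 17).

(44, 13) + (32, 17). λ = (17 - 13)/(32 - 44) ≡ 4/35 mod 47. 35⁻¹ ≡ 43 (mod 47), so λ ≡ 31.
  x = λ² - 44 - 32 = 961 - 76 ≡ 39; y = λ·(44 - 39) - 13 ≡ 1. → (39, 1)

(39, 1)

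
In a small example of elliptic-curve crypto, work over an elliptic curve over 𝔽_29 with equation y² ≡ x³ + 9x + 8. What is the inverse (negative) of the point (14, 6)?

(14, 23)

-(14, 6) = (14, -6 mod 29) = (14, 23).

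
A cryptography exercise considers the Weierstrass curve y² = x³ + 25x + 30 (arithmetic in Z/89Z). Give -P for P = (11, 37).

(11, 52)

-(11, 37) = (11, -37 mod 89) = (11, 52).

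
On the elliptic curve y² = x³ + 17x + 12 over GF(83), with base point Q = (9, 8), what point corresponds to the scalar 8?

Repeated addition: build up to 8Q.
2Q: tangent at (9, 8): λ = (3·9² + 17)/(2·8) ≡ 11/16. 16⁻¹ ≡ 26 (mod 83) since 16·26 = 416 ≡ 1, so λ ≡ 11·26 ≡ 37.
  x = λ² - 9 - 9 = 1369 - 18 ≡ 23; y = λ·(9 - 23) - 8 ≡ 55. → (23, 55)
3Q: (23, 55) + (9, 8). λ = (8 - 55)/(9 - 23) ≡ 36/69 mod 83. 69⁻¹ ≡ 77 (mod 83) since 69·77 = 5313 ≡ 1, so λ ≡ 33.
  x = λ² - 23 - 9 = 1089 - 32 ≡ 61; y = λ·(23 - 61) - 55 ≡ 19. → (61, 19)
4Q: (61, 19) + (9, 8). λ = (8 - 19)/(9 - 61) ≡ 72/31 mod 83. 31⁻¹ ≡ 75 (mod 83), so λ ≡ 5.
  x = λ² - 61 - 9 = 25 - 70 ≡ 38; y = λ·(61 - 38) - 19 ≡ 13. → (38, 13)
5Q: (38, 13) + (9, 8). λ = (8 - 13)/(9 - 38) ≡ 78/54 mod 83. 54⁻¹ ≡ 20 (mod 83), so λ ≡ 66.
  x = λ² - 38 - 9 = 4356 - 47 ≡ 76; y = λ·(38 - 76) - 13 ≡ 52. → (76, 52)
6Q: (76, 52) + (9, 8). λ = (8 - 52)/(9 - 76) ≡ 39/16 mod 83. 16⁻¹ ≡ 26 (mod 83) since 16·26 = 416 ≡ 1, so λ ≡ 18.
  x = λ² - 76 - 9 = 324 - 85 ≡ 73; y = λ·(76 - 73) - 52 ≡ 2. → (73, 2)
7Q: (73, 2) + (9, 8). λ = (8 - 2)/(9 - 73) ≡ 6/19 mod 83. 19⁻¹ ≡ 35 (mod 83), so λ ≡ 44.
  x = λ² - 73 - 9 = 1936 - 82 ≡ 28; y = λ·(73 - 28) - 2 ≡ 69. → (28, 69)
8Q: (28, 69) + (9, 8). λ = (8 - 69)/(9 - 28) ≡ 22/64 mod 83. 64⁻¹ ≡ 48 (mod 83) since 64·48 = 3072 ≡ 1, so λ ≡ 60.
  x = λ² - 28 - 9 = 3600 - 37 ≡ 77; y = λ·(28 - 77) - 69 ≡ 62. → (77, 62)

(77, 62)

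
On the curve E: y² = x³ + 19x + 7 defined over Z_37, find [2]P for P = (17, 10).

tangent at (17, 10): λ = (3·17² + 19)/(2·10) ≡ 35/20. 20⁻¹ ≡ 13 (mod 37) since 20·13 = 260 ≡ 1, so λ ≡ 35·13 ≡ 11.
  x = λ² - 17 - 17 = 121 - 34 ≡ 13; y = λ·(17 - 13) - 10 ≡ 34. → (13, 34)

(13, 34)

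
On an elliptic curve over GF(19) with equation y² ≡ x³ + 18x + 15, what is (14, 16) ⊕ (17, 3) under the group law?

(11, 9)

(14, 16) + (17, 3). λ = (3 - 16)/(17 - 14) ≡ 6/3 mod 19. 3⁻¹ ≡ 13 (mod 19), so λ ≡ 2.
  x = λ² - 14 - 17 = 4 - 31 ≡ 11; y = λ·(14 - 11) - 16 ≡ 9. → (11, 9)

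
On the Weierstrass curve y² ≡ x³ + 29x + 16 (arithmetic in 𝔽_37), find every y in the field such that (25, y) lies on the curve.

7, 30

x³ + 29x + 16 = 16366 ≡ 12 (mod 37).
Square roots of 12 mod 37: 7 and 30 (since 7² = 49 ≡ 12).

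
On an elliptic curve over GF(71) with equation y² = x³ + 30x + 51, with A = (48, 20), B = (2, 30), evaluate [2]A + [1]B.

(35, 58)

First 2A:
Repeated addition: build up to 2A.
2A: tangent at (48, 20): λ = (3·48² + 30)/(2·20) ≡ 55/40. 40⁻¹ ≡ 16 (mod 71) since 40·16 = 640 ≡ 1, so λ ≡ 55·16 ≡ 28.
  x = λ² - 48 - 48 = 784 - 96 ≡ 49; y = λ·(48 - 49) - 20 ≡ 23. → (49, 23)
2A = (49, 23).
Finally 2A + B:
(49, 23) + (2, 30). λ = (30 - 23)/(2 - 49) ≡ 7/24 mod 71. 24⁻¹ ≡ 3 (mod 71), so λ ≡ 21.
  x = λ² - 49 - 2 = 441 - 51 ≡ 35; y = λ·(49 - 35) - 23 ≡ 58. → (35, 58)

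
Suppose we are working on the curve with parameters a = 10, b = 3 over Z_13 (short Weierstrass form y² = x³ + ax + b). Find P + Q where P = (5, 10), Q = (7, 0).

(0, 4)

(5, 10) + (7, 0). λ = (0 - 10)/(7 - 5) ≡ 3/2 mod 13. 2⁻¹ ≡ 7 (mod 13), so λ ≡ 8.
  x = λ² - 5 - 7 = 64 - 12 ≡ 0; y = λ·(5 - 0) - 10 ≡ 4. → (0, 4)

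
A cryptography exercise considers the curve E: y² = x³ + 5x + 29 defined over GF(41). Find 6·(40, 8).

(16, 8)

Write P = (40, 8).
Double-and-add on 6 = (110)₂. Start with P = (40, 8) for the leading 1-bit.
double: tangent at (40, 8): λ = (3·40² + 5)/(2·8) ≡ 8/16. 16⁻¹ ≡ 18 (mod 41) since 16·18 = 288 ≡ 1, so λ ≡ 8·18 ≡ 21.
  x = λ² - 40 - 40 = 441 - 80 ≡ 33; y = λ·(40 - 33) - 8 ≡ 16. → (33, 16)
add P: (33, 16) + (40, 8). λ = (8 - 16)/(40 - 33) ≡ 33/7 mod 41. 7⁻¹ ≡ 6 (mod 41), so λ ≡ 34.
  x = λ² - 33 - 40 = 1156 - 73 ≡ 17; y = λ·(33 - 17) - 16 ≡ 36. → (17, 36)
double: tangent at (17, 36): λ = (3·17² + 5)/(2·36) ≡ 11/31. 31⁻¹ ≡ 4 (mod 41), so λ ≡ 11·4 ≡ 3.
  x = λ² - 17 - 17 = 9 - 34 ≡ 16; y = λ·(17 - 16) - 36 ≡ 8. → (16, 8)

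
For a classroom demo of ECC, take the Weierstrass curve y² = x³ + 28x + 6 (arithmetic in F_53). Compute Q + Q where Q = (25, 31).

tangent at (25, 31): λ = (3·25² + 28)/(2·31) ≡ 48/9. 9⁻¹ ≡ 6 (mod 53) since 9·6 = 54 ≡ 1, so λ ≡ 48·6 ≡ 23.
  x = λ² - 25 - 25 = 529 - 50 ≡ 2; y = λ·(25 - 2) - 31 ≡ 21. → (2, 21)

(2, 21)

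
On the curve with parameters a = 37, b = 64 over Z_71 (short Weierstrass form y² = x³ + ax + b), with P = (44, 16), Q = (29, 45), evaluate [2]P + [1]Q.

(44, 55)

First 2P:
Repeated addition: build up to 2P.
2P: tangent at (44, 16): λ = (3·44² + 37)/(2·16) ≡ 23/32. 32⁻¹ ≡ 20 (mod 71), so λ ≡ 23·20 ≡ 34.
  x = λ² - 44 - 44 = 1156 - 88 ≡ 3; y = λ·(44 - 3) - 16 ≡ 29. → (3, 29)
2P = (3, 29).
Finally 2P + Q:
(3, 29) + (29, 45). λ = (45 - 29)/(29 - 3) ≡ 16/26 mod 71. 26⁻¹ ≡ 41 (mod 71) since 26·41 = 1066 ≡ 1, so λ ≡ 17.
  x = λ² - 3 - 29 = 289 - 32 ≡ 44; y = λ·(3 - 44) - 29 ≡ 55. → (44, 55)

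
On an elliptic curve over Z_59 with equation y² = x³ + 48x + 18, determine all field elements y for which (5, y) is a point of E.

x³ + 48x + 18 = 383 ≡ 29 (mod 59).
Square roots of 29 mod 59: 18 and 41 (since 18² = 324 ≡ 29).

18, 41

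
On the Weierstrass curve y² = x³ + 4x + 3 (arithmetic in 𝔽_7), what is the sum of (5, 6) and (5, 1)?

O

The two points share x = 5 and their y-coordinates satisfy 6 + 1 ≡ 0 (mod 7), so they are inverses. Their sum is ∞.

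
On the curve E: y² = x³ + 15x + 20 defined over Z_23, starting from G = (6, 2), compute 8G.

Double-and-add on 8 = (1000)₂. Start with G = (6, 2) for the leading 1-bit.
double: tangent at (6, 2): λ = (3·6² + 15)/(2·2) ≡ 8/4. 4⁻¹ ≡ 6 (mod 23) since 4·6 = 24 ≡ 1, so λ ≡ 8·6 ≡ 2.
  x = λ² - 6 - 6 = 4 - 12 ≡ 15; y = λ·(6 - 15) - 2 ≡ 3. → (15, 3)
double: tangent at (15, 3): λ = (3·15² + 15)/(2·3) ≡ 0/6. 6⁻¹ ≡ 4 (mod 23) since 6·4 = 24 ≡ 1, so λ ≡ 0·4 ≡ 0.
  x = λ² - 15 - 15 = 0 - 30 ≡ 16; y = λ·(15 - 16) - 3 ≡ 20. → (16, 20)
double: tangent at (16, 20): λ = (3·16² + 15)/(2·20) ≡ 1/17. 17⁻¹ ≡ 19 (mod 23), so λ ≡ 1·19 ≡ 19.
  x = λ² - 16 - 16 = 361 - 32 ≡ 7; y = λ·(16 - 7) - 20 ≡ 13. → (7, 13)

(7, 13)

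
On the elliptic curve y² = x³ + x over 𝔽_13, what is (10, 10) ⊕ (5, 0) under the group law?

(10, 10) + (5, 0). λ = (0 - 10)/(5 - 10) ≡ 3/8 mod 13. 8⁻¹ ≡ 5 (mod 13), so λ ≡ 2.
  x = λ² - 10 - 5 = 4 - 15 ≡ 2; y = λ·(10 - 2) - 10 ≡ 6. → (2, 6)

(2, 6)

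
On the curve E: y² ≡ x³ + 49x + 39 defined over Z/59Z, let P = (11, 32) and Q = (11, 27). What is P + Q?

The two points share x = 11 and their y-coordinates satisfy 32 + 27 ≡ 0 (mod 59), so they are inverses. Their sum is O.

O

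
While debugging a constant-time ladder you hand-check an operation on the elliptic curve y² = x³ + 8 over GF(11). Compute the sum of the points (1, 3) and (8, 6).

(1, 3) + (8, 6). λ = (6 - 3)/(8 - 1) ≡ 3/7 mod 11. 7⁻¹ ≡ 8 (mod 11), so λ ≡ 2.
  x = λ² - 1 - 8 = 4 - 9 ≡ 6; y = λ·(1 - 6) - 3 ≡ 9. → (6, 9)

(6, 9)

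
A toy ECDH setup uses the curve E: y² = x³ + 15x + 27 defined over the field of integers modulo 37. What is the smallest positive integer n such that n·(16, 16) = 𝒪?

2P: tangent at (16, 16): λ = (3·16² + 15)/(2·16) ≡ 6/32. 32⁻¹ ≡ 22 (mod 37) since 32·22 = 704 ≡ 1, so λ ≡ 6·22 ≡ 21.
  x = λ² - 16 - 16 = 441 - 32 ≡ 2; y = λ·(16 - 2) - 16 ≡ 19. → (2, 19)
3P: (2, 19) + (16, 16). λ = (16 - 19)/(16 - 2) ≡ 34/14 mod 37. 14⁻¹ ≡ 8 (mod 37) since 14·8 = 112 ≡ 1, so λ ≡ 13.
  x = λ² - 2 - 16 = 169 - 18 ≡ 3; y = λ·(2 - 3) - 19 ≡ 5. → (3, 5)
4P: (3, 5) + (16, 16). λ = (16 - 5)/(16 - 3) ≡ 11/13 mod 37. 13⁻¹ ≡ 20 (mod 37) since 13·20 = 260 ≡ 1, so λ ≡ 35.
  x = λ² - 3 - 16 = 1225 - 19 ≡ 22; y = λ·(3 - 22) - 5 ≡ 33. → (22, 33)
5P: (22, 33) + (16, 16). λ = (16 - 33)/(16 - 22) ≡ 20/31 mod 37. 31⁻¹ ≡ 6 (mod 37), so λ ≡ 9.
  x = λ² - 22 - 16 = 81 - 38 ≡ 6; y = λ·(22 - 6) - 33 ≡ 0. → (6, 0)
6P: (6, 0) + (16, 16). λ = (16 - 0)/(16 - 6) ≡ 16/10 mod 37. 10⁻¹ ≡ 26 (mod 37) since 10·26 = 260 ≡ 1, so λ ≡ 9.
  x = λ² - 6 - 16 = 81 - 22 ≡ 22; y = λ·(6 - 22) - 0 ≡ 4. → (22, 4)
7P: (22, 4) + (16, 16). λ = (16 - 4)/(16 - 22) ≡ 12/31 mod 37. 31⁻¹ ≡ 6 (mod 37) since 31·6 = 186 ≡ 1, so λ ≡ 35.
  x = λ² - 22 - 16 = 1225 - 38 ≡ 3; y = λ·(22 - 3) - 4 ≡ 32. → (3, 32)
8P: (3, 32) + (16, 16). λ = (16 - 32)/(16 - 3) ≡ 21/13 mod 37. 13⁻¹ ≡ 20 (mod 37), so λ ≡ 13.
  x = λ² - 3 - 16 = 169 - 19 ≡ 2; y = λ·(3 - 2) - 32 ≡ 18. → (2, 18)
9P: (2, 18) + (16, 16). λ = (16 - 18)/(16 - 2) ≡ 35/14 mod 37. 14⁻¹ ≡ 8 (mod 37), so λ ≡ 21.
  x = λ² - 2 - 16 = 441 - 18 ≡ 16; y = λ·(2 - 16) - 18 ≡ 21. → (16, 21)
10P: (16, 21) + (16, 16): same x and y₁ ≡ -y₂, so the sum is 𝒪.
10P = 𝒪, so the order is 10.

10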